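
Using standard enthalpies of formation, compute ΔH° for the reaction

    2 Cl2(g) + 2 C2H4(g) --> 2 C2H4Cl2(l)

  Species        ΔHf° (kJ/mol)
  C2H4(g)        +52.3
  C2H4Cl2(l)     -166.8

ΔH°rxn = Σ nΔHf°(products) − Σ nΔHf°(reactants).
Products: 2·(-166.8) = -333.6
Reactants: 2·(+0.0) + 2·(+52.3) = +104.6
ΔH° = (-333.6) − (+104.6) = -438.2 kJ/mol

ΔH° = -438.2 kJ/mol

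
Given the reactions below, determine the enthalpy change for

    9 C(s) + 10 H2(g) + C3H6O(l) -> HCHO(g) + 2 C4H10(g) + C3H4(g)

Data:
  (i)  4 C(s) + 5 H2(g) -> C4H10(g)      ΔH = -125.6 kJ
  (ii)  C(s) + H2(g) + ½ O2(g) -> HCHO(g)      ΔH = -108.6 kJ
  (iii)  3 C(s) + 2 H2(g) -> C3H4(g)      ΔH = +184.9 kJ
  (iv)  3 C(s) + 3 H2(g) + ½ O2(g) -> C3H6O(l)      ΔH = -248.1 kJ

ΔH = 73.2 kJ

(i) × 2: (2)·(-125.6) = -251.2 kJ
(ii) as written: -108.6 kJ
(iii) as written: +184.9 kJ
(iv) reversed: +248.1 kJ
ΔH = (-251.2) + (-108.6) + (+184.9) + (+248.1) = 73.2 kJ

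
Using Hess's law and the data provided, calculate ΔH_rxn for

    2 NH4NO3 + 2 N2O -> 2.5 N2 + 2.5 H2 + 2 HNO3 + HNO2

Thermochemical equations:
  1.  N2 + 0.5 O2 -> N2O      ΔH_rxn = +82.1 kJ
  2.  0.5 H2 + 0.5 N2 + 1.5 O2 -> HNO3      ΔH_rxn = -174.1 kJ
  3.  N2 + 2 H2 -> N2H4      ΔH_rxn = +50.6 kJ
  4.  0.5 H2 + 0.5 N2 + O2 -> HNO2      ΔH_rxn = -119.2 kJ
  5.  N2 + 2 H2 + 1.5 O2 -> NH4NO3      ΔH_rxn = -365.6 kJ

ΔH_rxn = 99.6 kJ

eq. 1 reversed and × 2 (reverse to put N2O on the reactant side; scale by 2 for the 2 N2O): (-2)·(+82.1) = -164.2 kJ
eq. 2 × 2 (scale by 2 for the 2 HNO3): (2)·(-174.1) = -348.2 kJ
eq. 3: not needed (N2H4 appears nowhere else).
eq. 4 as written (HNO2 already on the product side): -119.2 kJ
eq. 5 reversed and × 2 (reverse to put NH4NO3 on the reactant side; ×2 to match 2 NH4NO3 in the target): (-2)·(-365.6) = +731.2 kJ
By Hess's law, ΔH_rxn = (-164.2) + (-348.2) + (-119.2) + (+731.2) = 99.6 kJ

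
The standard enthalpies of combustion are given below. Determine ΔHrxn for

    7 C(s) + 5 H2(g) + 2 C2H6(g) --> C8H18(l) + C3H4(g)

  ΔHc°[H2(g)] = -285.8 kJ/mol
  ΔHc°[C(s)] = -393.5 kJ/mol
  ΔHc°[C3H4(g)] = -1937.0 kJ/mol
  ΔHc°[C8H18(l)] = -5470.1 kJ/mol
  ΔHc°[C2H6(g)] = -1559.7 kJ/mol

ΔHrxn = 104.2 kJ/mol

With combustion enthalpies, reactants minus products:
= [7·(-393.5) + 5·(-285.8) + 2·(-1559.7)] − [1·(-5470.1) + 1·(-1937.0)]
= 104.2 kJ/mol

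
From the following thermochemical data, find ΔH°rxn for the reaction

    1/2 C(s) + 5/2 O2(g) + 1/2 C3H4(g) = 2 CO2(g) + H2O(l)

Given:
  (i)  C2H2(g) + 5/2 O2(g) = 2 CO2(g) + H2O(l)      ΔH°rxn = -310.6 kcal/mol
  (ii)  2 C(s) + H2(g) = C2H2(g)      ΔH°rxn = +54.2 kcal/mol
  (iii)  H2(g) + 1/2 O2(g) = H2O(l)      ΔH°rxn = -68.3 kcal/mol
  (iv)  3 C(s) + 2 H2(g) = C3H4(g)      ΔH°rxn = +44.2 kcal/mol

(i) as written: -310.6 kcal/mol
(ii) as written: +54.2 kcal/mol
(iii): not needed.
(iv) reversed and × 1/2: (-1/2)·(+44.2) = -22.1 kcal/mol
Summing the manipulated equations, ΔH°rxn = (-310.6) + (+54.2) + (-22.1) = -278.5 kcal/mol

ΔH°rxn = -278.5 kcal/mol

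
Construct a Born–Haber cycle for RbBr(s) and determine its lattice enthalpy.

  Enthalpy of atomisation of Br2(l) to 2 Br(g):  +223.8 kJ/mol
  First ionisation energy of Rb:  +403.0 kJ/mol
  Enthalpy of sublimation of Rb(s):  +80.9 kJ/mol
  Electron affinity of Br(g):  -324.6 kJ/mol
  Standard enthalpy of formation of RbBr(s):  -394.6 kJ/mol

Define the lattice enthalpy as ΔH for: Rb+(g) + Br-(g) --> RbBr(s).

U = -665.8 kJ/mol

ΔHf° = 1·ΔHsub + 1·(ΣIE) + 1/2·D(Br2) + 1·EA + U
-394.6 = 1·(+80.9) + 1·(+403.0) + 1/2·(+223.8) + 1·(-324.6) + U
U = -394.6 − (+271.2) = -665.8 kJ/mol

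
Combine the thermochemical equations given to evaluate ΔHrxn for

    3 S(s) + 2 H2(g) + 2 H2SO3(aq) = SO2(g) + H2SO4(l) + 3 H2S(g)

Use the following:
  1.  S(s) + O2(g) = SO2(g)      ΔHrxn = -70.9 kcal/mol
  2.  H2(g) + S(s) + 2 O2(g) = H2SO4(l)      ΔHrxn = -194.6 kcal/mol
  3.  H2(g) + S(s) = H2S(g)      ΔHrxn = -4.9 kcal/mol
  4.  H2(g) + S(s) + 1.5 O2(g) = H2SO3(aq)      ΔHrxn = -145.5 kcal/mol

ΔHrxn = 10.8 kcal/mol

eq. 1 as written (SO2(g) already on the product side): -70.9 kcal/mol
eq. 2 as written (H2SO4(l) already on the product side): -194.6 kcal/mol
eq. 3 × 3 (scale by 3 for the 3 H2S(g)): (3)·(-4.9) = -14.7 kcal/mol
eq. 4 reversed and × 2 (reverse to put H2SO3(aq) on the reactant side; scale by 2 for the 2 H2SO3(aq)): (-2)·(-145.5) = +291.0 kcal/mol
ΔHrxn = (1)·(-70.9) + (1)·(-194.6) + (3)·(-4.9) + (-2)·(-145.5) = 10.8 kcal/mol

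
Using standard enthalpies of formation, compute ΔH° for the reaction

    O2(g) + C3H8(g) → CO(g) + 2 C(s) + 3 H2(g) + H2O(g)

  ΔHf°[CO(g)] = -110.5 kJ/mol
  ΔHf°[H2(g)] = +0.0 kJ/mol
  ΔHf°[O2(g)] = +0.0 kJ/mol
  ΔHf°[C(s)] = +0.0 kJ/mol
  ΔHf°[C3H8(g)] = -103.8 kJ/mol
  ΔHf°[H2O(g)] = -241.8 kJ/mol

ΔH° = -248.5 kJ/mol

Products: 1·(-110.5) + 2·(+0.0) + 3·(+0.0) + 1·(-241.8) = -352.3
Reactants: 1·(+0.0) + 1·(-103.8) = -103.8
ΔH° = (-352.3) − (-103.8) = -248.5 kJ/mol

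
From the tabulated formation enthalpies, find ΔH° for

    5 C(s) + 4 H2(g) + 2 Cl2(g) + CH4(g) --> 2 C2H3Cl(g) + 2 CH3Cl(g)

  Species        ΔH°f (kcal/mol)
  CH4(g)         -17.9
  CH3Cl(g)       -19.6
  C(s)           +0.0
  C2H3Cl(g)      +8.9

Products: 2·(+8.9) + 2·(-19.6) = -21.4
Reactants: 5·(+0.0) + 4·(+0.0) + 2·(+0.0) + 1·(-17.9) = -17.9
ΔH° = (-21.4) − (-17.9) = -3.5 kcal/mol

ΔH° = -3.5 kcal/mol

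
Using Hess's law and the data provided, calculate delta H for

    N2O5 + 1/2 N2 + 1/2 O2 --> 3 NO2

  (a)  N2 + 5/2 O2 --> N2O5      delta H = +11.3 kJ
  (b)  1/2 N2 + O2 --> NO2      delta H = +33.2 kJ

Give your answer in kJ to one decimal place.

(a) reversed: -11.3 kJ
(b) × 3: (3)·(+33.2) = +99.6 kJ
Combining the equations, delta H = (-1)·(+11.3) + (3)·(+33.2) = 88.3 kJ

delta H = 88.3 kJ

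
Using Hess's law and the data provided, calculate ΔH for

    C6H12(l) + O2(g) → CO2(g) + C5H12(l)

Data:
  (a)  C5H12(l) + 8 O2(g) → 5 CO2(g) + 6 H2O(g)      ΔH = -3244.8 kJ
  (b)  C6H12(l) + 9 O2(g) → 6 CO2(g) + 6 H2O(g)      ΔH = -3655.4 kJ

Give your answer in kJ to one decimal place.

ΔH = -410.6 kJ

(a) reversed (C5H12(l) must end up as a product): +3244.8 kJ
(b) as written (C6H12(l) already on the reactant side): -3655.4 kJ
ΔH = (+3244.8) + (-3655.4) = -410.6 kJ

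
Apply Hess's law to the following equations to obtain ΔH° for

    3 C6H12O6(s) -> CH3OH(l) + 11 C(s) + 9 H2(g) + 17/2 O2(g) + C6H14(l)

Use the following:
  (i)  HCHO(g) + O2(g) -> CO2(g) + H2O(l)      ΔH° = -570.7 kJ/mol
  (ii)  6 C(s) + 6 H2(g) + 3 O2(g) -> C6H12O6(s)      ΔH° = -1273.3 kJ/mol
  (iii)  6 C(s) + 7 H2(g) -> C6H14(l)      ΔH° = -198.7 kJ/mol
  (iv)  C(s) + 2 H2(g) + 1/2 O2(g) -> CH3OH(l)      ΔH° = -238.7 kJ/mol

(i): not needed (HCHO(g) appears nowhere else).
(ii) reversed and × 3 (reverse to put C6H12O6(s) on the reactant side; ×3 to match 3 C6H12O6(s) in the target): (-3)·(-1273.3) = +3819.9 kJ/mol
(iii) as written (C6H14(l) already on the product side): -198.7 kJ/mol
(iv) as written (CH3OH(l) already on the product side): -238.7 kJ/mol
By Hess's law, ΔH° = (+3819.9) + (-198.7) + (-238.7) = 3382.5 kJ/mol

ΔH° = 3382.5 kJ/mol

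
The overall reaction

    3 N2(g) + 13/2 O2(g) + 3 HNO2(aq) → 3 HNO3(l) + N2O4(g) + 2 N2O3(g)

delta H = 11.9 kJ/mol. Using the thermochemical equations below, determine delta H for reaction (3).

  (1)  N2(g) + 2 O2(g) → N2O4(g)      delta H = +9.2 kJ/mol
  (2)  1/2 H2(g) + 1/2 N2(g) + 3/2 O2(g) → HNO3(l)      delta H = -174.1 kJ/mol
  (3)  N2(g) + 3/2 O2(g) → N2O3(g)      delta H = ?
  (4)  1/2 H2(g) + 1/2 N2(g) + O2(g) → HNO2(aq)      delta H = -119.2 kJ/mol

(1) as written (N2O4(g) already on the product side): +9.2 kJ/mol
(2) × 3 (scale by 3 for the 3 HNO3(l)): (3)·(-174.1) = -522.3 kJ/mol
(3) × 2 (scale by 2 for the 2 N2O3(g)): contributes 2·x
(4) reversed and × 3 (reverse to put HNO2(aq) on the reactant side; scale by 3 for the 3 HNO2(aq)): (-3)·(-119.2) = +357.6 kJ/mol
+11.9 = (+9.2) + (-522.3) + (+357.6) + 2·x
x = (+11.9 − (-155.5)) / (2) = 83.7 kJ/mol

delta H = 83.7 kJ/mol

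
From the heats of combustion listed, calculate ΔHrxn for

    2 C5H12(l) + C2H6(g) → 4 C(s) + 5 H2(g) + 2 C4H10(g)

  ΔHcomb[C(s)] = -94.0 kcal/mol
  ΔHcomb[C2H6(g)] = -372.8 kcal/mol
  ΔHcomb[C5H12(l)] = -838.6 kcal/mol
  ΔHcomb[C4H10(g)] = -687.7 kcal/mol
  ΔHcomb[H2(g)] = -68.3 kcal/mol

ΔHrxn = 42.9 kcal/mol

With combustion enthalpies, reactants minus products:
= [2·(-838.6) + 1·(-372.8)] − [4·(-94.0) + 5·(-68.3) + 2·(-687.7)]
= 42.9 kcal/mol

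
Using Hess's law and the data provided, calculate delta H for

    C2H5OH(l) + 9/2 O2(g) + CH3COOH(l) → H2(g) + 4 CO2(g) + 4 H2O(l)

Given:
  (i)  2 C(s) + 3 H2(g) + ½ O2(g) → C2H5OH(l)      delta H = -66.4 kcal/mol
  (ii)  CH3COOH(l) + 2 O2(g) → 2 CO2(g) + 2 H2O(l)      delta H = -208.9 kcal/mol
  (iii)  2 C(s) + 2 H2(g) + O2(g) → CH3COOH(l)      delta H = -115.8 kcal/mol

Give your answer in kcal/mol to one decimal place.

(i) reversed (reverse to put C2H5OH(l) on the reactant side): +66.4 kcal/mol
(ii) × 2 (scale by 2 for the 4 CO2(g)): (2)·(-208.9) = -417.8 kcal/mol
(iii) as written: -115.8 kcal/mol
Since enthalpy is a state function, delta H = (+66.4) + (-417.8) + (-115.8) = -467.2 kcal/mol

delta H = -467.2 kcal/mol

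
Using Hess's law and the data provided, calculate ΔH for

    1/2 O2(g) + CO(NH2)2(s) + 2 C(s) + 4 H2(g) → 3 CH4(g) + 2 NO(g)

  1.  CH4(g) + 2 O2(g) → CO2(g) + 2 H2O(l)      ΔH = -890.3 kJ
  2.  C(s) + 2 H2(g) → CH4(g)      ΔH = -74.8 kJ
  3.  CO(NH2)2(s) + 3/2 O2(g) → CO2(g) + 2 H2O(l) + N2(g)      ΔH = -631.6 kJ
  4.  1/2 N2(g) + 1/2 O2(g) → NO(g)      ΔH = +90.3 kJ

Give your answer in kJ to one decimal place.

eq. 1 reversed: +890.3 kJ
eq. 2 × 2: (2)·(-74.8) = -149.6 kJ
eq. 3 as written: -631.6 kJ
eq. 4 × 2: (2)·(+90.3) = +180.6 kJ
Summing the manipulated equations, ΔH = (-1)·(-890.3) + (2)·(-74.8) + (1)·(-631.6) + (2)·(+90.3) = 289.7 kJ

ΔH = 289.7 kJ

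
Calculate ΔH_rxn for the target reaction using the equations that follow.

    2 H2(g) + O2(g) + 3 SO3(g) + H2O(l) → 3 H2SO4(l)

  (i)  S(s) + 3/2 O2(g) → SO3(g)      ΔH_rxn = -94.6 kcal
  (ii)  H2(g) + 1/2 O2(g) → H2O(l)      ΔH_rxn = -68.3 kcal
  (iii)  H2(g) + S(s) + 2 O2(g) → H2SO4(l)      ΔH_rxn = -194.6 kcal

(i) reversed and × 3: (-3)·(-94.6) = +283.8 kcal
(ii) reversed: +68.3 kcal
(iii) × 3: (3)·(-194.6) = -583.8 kcal
Summing the manipulated equations, ΔH_rxn = (-3)·(-94.6) + (-1)·(-68.3) + (3)·(-194.6) = -231.7 kcal

ΔH_rxn = -231.7 kcal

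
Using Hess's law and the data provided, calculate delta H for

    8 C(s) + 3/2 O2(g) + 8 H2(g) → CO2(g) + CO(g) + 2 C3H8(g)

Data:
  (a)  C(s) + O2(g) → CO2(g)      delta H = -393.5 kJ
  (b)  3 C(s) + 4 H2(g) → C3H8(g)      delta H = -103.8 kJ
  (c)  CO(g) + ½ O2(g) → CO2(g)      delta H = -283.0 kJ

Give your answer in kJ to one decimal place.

delta H = -711.6 kJ

(a) × 2: (2)·(-393.5) = -787.0 kJ
(b) × 2 (×2 to match 2 C3H8(g) in the target): (2)·(-103.8) = -207.6 kJ
(c) reversed (reverse to put CO(g) on the product side): +283.0 kJ
delta H = (-787.0) + (-207.6) + (+283.0) = -711.6 kJ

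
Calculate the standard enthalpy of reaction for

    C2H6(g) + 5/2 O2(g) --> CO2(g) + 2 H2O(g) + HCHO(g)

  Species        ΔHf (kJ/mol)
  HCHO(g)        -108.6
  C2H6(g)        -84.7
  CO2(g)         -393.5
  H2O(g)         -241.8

Products: 1·(-393.5) + 2·(-241.8) + 1·(-108.6) = -985.7
Reactants: 1·(-84.7) + 5/2·(+0.0) = -84.7
ΔH_rxn = (-985.7) − (-84.7) = -901.0 kJ/mol

ΔH_rxn = -901.0 kJ/mol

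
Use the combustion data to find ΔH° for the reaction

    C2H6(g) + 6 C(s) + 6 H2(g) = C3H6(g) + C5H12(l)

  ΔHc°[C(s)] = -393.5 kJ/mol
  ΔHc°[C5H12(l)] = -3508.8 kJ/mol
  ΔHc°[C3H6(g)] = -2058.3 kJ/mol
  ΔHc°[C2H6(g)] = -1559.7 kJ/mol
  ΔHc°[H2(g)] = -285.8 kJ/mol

ΔH° = -68.4 kJ/mol

Using ΔH = Σ nΔHc°(reactants) − Σ nΔHc°(products):
= [1·(-1559.7) + 6·(-393.5) + 6·(-285.8)] − [1·(-2058.3) + 1·(-3508.8)]
= -68.4 kJ/mol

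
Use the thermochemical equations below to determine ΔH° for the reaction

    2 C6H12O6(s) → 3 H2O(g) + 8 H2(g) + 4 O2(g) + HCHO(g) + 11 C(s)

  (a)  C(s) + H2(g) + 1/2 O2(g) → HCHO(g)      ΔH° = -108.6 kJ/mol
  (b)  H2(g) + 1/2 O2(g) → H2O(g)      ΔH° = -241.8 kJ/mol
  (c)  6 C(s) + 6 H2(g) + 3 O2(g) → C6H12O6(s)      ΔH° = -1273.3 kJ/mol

(a) as written (HCHO(g) already on the product side): -108.6 kJ/mol
(b) × 3 (scale by 3 for the 3 H2O(g)): (3)·(-241.8) = -725.4 kJ/mol
(c) reversed and × 2 (C6H12O6(s) must end up as a reactant; ×2 to match 2 C6H12O6(s) in the target): (-2)·(-1273.3) = +2546.6 kJ/mol
By Hess's law, ΔH° = (-108.6) + (-725.4) + (+2546.6) = 1712.6 kJ/mol

ΔH° = 1712.6 kJ/mol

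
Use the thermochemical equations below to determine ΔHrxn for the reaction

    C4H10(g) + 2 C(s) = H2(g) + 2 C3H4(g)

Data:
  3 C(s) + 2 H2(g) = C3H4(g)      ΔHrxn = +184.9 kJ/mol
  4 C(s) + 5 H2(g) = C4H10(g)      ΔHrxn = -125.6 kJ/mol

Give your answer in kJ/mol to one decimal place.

equation 1 × 2: (2)·(+184.9) = +369.8 kJ/mol
equation 2 reversed: +125.6 kJ/mol
By Hess's law, ΔHrxn = (2)·(+184.9) + (-1)·(-125.6) = 495.4 kJ/mol

ΔHrxn = 495.4 kJ/mol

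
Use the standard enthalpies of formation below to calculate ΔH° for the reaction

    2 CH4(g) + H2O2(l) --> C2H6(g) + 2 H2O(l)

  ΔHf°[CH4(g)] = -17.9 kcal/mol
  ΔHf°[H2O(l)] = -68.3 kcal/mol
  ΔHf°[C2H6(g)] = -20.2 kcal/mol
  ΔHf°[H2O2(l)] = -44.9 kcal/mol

ΔH° = -76.1 kcal/mol

ΔH°rxn = Σ nΔHf°(products) − Σ nΔHf°(reactants).
Products: 1·(-20.2) + 2·(-68.3) = -156.8
Reactants: 2·(-17.9) + 1·(-44.9) = -80.7
ΔH° = (-156.8) − (-80.7) = -76.1 kcal/mol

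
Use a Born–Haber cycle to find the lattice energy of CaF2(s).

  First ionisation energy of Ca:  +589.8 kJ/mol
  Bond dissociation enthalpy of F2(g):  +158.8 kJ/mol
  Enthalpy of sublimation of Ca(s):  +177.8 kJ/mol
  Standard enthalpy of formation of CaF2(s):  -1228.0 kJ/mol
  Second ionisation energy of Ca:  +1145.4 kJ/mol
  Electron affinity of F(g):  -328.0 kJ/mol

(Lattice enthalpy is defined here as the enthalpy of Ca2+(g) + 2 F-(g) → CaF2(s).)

ΔHf° = 1·ΔHsub + 1·(ΣIE) + 1·D(F2) + 2·EA + U
-1228.0 = 1·(+177.8) + 1·(+1735.2) + 1·(+158.8) + 2·(-328.0) + U
U = -1228.0 − (+1415.8) = -2643.8 kJ/mol

U = -2643.8 kJ/mol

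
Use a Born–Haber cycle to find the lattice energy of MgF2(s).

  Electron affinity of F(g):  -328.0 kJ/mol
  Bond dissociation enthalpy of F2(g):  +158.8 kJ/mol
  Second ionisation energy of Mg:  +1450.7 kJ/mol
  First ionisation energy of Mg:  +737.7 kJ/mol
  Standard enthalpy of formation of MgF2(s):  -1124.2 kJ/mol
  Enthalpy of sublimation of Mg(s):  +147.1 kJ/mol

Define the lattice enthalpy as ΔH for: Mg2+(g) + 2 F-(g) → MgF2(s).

ΔHf° = 1·ΔHsub + 1·(ΣIE) + 1·D(F2) + 2·EA + U
-1124.2 = 1·(+147.1) + 1·(+2188.4) + 1·(+158.8) + 2·(-328.0) + U
U = -1124.2 − (+1838.3) = -2962.5 kJ/mol

U = -2962.5 kJ/mol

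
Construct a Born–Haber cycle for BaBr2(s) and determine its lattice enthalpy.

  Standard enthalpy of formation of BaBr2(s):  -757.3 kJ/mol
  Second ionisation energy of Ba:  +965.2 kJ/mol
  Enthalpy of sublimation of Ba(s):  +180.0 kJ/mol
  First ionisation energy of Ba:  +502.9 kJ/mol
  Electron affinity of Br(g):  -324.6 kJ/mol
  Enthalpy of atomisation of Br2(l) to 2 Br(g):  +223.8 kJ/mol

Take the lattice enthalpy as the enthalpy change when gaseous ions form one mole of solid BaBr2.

U = -1980.0 kJ/mol

ΔHf° = 1·ΔHsub + 1·(ΣIE) + 1·D(Br2) + 2·EA + U
-757.3 = 1·(+180.0) + 1·(+1468.1) + 1·(+223.8) + 2·(-324.6) + U
U = -757.3 − (+1222.7) = -1980.0 kJ/mol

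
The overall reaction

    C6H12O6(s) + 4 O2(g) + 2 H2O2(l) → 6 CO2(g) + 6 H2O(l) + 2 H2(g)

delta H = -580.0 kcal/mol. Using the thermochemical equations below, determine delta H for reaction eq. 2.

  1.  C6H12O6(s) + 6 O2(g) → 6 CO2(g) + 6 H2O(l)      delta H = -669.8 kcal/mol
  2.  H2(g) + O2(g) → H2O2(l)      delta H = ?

eq. 1 as written: -669.8 kcal/mol
eq. 2 reversed and × 2: contributes −2·x
-580.0 = (-669.8) − 2·x
x = (-580.0 − (-669.8)) / (-2) = -44.9 kcal/mol

delta H = -44.9 kcal/mol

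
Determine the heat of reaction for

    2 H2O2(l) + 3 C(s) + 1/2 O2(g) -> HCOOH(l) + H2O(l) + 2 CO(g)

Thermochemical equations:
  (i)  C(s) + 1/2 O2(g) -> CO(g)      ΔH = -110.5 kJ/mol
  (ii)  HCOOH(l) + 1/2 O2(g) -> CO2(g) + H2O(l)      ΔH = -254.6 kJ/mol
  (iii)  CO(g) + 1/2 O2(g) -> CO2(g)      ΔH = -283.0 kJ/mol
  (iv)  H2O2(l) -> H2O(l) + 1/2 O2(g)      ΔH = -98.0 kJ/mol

(i) × 3 (×3 to match 3 C(s) in the target): (3)·(-110.5) = -331.5 kJ/mol
(ii) reversed (HCOOH(l) must end up as a product): +254.6 kJ/mol
(iii) as written: -283.0 kJ/mol
(iv) × 2 (scale by 2 for the 2 H2O2(l)): (2)·(-98.0) = -196.0 kJ/mol
ΔH = (3)·(-110.5) + (-1)·(-254.6) + (1)·(-283.0) + (2)·(-98.0) = -555.9 kJ/mol

ΔH = -555.9 kJ/mol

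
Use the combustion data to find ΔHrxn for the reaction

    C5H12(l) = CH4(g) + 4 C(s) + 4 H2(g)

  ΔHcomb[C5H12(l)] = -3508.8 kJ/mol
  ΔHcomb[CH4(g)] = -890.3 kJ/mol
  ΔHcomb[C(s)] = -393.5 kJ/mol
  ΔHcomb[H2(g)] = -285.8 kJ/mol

With combustion enthalpies, reactants minus products:
= [1·(-3508.8)] − [1·(-890.3) + 4·(-393.5) + 4·(-285.8)]
= 98.7 kJ/mol

ΔHrxn = 98.7 kJ/mol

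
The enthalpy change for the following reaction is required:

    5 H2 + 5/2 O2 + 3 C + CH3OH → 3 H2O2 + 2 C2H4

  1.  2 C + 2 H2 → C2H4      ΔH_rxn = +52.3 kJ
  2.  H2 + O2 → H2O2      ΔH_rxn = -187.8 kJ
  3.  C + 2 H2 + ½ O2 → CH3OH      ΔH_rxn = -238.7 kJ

ΔH_rxn = -220.1 kJ

eq. 1 × 2: (2)·(+52.3) = +104.6 kJ
eq. 2 × 3: (3)·(-187.8) = -563.4 kJ
eq. 3 reversed: +238.7 kJ
By Hess's law, ΔH_rxn = (2)·(+52.3) + (3)·(-187.8) + (-1)·(-238.7) = -220.1 kJ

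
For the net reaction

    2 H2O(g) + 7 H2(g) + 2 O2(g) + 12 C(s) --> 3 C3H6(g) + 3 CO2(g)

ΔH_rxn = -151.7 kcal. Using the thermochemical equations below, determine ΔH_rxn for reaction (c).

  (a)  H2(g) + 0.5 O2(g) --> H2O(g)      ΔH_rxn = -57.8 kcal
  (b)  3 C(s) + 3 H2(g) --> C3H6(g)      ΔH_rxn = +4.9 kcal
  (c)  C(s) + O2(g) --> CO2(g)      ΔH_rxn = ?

ΔH_rxn = -94.0 kcal

(a) reversed and × 2: (-2)·(-57.8) = +115.6 kcal
(b) × 3: (3)·(+4.9) = +14.7 kcal
(c) × 3: contributes 3·x
-151.7 = (+115.6) + (+14.7) + 3·x
x = (-151.7 − (+130.3)) / (3) = -94.0 kcal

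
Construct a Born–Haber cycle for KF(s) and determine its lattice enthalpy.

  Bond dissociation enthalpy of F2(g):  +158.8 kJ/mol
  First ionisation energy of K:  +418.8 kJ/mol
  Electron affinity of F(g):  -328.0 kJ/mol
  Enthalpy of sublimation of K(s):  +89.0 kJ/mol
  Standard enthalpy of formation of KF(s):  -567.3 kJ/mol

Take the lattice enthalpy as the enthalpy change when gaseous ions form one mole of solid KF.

ΔHf° = 1·ΔHsub + 1·(ΣIE) + 1/2·D(F2) + 1·EA + U
-567.3 = 1·(+89.0) + 1·(+418.8) + 1/2·(+158.8) + 1·(-328.0) + U
U = -567.3 − (+259.2) = -826.5 kJ/mol

U = -826.5 kJ/mol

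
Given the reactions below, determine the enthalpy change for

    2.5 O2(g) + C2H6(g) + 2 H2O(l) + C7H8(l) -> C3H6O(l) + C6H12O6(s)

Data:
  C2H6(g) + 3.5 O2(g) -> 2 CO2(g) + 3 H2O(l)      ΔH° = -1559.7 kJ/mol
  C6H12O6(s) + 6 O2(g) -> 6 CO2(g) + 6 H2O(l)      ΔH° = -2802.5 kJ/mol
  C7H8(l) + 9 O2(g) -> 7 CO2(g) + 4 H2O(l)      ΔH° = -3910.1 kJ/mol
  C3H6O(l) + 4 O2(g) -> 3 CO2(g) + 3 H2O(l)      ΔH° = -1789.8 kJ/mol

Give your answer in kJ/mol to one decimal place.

equation 1 as written: -1559.7 kJ/mol
equation 2 reversed: +2802.5 kJ/mol
equation 3 as written: -3910.1 kJ/mol
equation 4 reversed: +1789.8 kJ/mol
By Hess's law, ΔH° = (-1559.7) + (+2802.5) + (-3910.1) + (+1789.8) = -877.5 kJ/mol

ΔH° = -877.5 kJ/mol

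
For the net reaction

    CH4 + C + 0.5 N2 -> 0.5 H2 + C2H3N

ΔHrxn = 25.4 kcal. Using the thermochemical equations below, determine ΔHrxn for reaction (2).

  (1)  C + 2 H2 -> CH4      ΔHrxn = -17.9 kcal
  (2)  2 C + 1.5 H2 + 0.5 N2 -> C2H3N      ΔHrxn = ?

(1) reversed (CH4 must end up as a reactant): +17.9 kcal
(2) as written (C2H3N already on the product side): contributes x
+25.4 = (+17.9) + x
x = (+25.4 − (+17.9)) / (1) = 7.5 kcal

ΔHrxn = 7.5 kcal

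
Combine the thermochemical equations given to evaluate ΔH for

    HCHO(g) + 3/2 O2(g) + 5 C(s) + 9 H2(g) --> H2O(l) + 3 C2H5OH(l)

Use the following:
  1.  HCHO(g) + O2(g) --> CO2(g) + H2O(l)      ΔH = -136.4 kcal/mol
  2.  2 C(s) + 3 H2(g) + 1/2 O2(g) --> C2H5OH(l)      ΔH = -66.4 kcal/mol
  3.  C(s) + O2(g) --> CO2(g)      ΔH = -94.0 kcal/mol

eq. 1 as written (HCHO(g) already on the reactant side): -136.4 kcal/mol
eq. 2 × 3 (×3 to match 3 C2H5OH(l) in the target): (3)·(-66.4) = -199.2 kcal/mol
eq. 3 reversed: +94.0 kcal/mol
ΔH = (1)·(-136.4) + (3)·(-66.4) + (-1)·(-94.0) = -241.6 kcal/mol

ΔH = -241.6 kcal/mol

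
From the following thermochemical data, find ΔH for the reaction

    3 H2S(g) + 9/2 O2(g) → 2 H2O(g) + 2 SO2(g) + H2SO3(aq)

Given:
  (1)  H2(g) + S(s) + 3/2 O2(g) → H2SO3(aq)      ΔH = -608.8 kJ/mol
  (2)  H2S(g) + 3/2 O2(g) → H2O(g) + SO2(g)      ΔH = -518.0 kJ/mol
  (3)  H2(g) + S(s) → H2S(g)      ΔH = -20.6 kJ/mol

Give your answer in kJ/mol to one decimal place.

(1) as written (H2SO3(aq) already on the product side): -608.8 kJ/mol
(2) × 2 (×2 to match 2 H2O(g) in the target): (2)·(-518.0) = -1036.0 kJ/mol
(3) reversed: +20.6 kJ/mol
Summing the manipulated equations, ΔH = (-608.8) + (-1036.0) + (+20.6) = -1624.2 kJ/mol

ΔH = -1624.2 kJ/mol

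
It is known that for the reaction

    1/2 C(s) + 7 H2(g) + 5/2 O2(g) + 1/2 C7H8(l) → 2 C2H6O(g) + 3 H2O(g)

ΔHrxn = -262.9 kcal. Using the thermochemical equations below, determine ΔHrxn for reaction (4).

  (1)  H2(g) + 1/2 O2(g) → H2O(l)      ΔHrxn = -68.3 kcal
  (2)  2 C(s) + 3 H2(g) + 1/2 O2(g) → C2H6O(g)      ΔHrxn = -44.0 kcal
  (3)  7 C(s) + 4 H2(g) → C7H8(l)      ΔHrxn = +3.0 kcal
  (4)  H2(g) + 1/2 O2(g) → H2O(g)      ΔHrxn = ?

(1): not needed.
(2) × 2: (2)·(-44.0) = -88.0 kcal
(3) reversed and × 1/2: (-1/2)·(+3.0) = -1.5 kcal
(4) × 3: contributes 3·x
-262.9 = (-88.0) + (-1.5) + 3·x
x = (-262.9 − (-89.5)) / (3) = -57.8 kcal

ΔHrxn = -57.8 kcal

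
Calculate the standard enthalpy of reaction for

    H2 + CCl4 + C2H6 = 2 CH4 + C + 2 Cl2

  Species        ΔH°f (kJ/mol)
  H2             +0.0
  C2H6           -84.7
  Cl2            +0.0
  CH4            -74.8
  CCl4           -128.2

ΔH° = 63.3 kJ/mol

Products: 2·(-74.8) + 1·(+0.0) + 2·(+0.0) = -149.6
Reactants: 1·(+0.0) + 1·(-128.2) + 1·(-84.7) = -212.9
ΔH° = (-149.6) − (-212.9) = 63.3 kJ/mol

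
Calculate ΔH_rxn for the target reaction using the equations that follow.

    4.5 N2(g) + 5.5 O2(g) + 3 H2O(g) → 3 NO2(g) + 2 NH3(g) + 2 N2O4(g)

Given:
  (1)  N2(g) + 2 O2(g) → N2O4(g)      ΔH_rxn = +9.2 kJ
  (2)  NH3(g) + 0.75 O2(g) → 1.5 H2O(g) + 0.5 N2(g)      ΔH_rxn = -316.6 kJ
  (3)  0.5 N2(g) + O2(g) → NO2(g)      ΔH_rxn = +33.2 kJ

ΔH_rxn = 751.2 kJ

(1) × 2: (2)·(+9.2) = +18.4 kJ
(2) reversed and × 2: (-2)·(-316.6) = +633.2 kJ
(3) × 3: (3)·(+33.2) = +99.6 kJ
ΔH_rxn = (+18.4) + (+633.2) + (+99.6) = 751.2 kJ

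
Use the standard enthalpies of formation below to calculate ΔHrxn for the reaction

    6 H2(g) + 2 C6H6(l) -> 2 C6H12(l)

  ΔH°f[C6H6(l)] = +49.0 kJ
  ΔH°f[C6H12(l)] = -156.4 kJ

ΔH°rxn = Σ nΔHf°(products) − Σ nΔHf°(reactants).
Products: 2·(-156.4) = -312.8
Reactants: 6·(+0.0) + 2·(+49.0) = +98.0
ΔHrxn = (-312.8) − (+98.0) = -410.8 kJ

ΔHrxn = -410.8 kJ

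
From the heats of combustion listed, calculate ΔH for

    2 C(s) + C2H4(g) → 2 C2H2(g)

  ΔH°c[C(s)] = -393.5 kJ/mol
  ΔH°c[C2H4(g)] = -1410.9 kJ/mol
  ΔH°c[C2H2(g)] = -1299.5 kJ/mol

ΔH = 401.1 kJ/mol

With combustion enthalpies, reactants minus products:
= [2·(-393.5) + 1·(-1410.9)] − [2·(-1299.5)]
= 401.1 kJ/mol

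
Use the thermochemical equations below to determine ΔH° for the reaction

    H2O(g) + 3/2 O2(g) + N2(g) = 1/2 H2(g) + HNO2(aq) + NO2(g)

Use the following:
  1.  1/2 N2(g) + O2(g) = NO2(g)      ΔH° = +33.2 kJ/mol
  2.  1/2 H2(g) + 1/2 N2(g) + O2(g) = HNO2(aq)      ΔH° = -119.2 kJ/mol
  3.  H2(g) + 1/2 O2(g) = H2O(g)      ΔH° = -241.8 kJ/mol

ΔH° = 155.8 kJ/mol

eq. 1 as written: +33.2 kJ/mol
eq. 2 as written: -119.2 kJ/mol
eq. 3 reversed: +241.8 kJ/mol
ΔH° = (1)·(+33.2) + (1)·(-119.2) + (-1)·(-241.8) = 155.8 kJ/mol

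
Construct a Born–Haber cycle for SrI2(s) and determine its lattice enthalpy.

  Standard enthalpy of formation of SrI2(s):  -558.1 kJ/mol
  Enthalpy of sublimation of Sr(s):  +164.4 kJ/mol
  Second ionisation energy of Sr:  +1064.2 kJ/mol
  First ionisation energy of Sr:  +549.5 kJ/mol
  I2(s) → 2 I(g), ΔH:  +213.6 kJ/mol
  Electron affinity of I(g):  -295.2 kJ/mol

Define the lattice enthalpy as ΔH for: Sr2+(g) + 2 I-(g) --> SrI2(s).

ΔHf° = 1·ΔHsub + 1·(ΣIE) + 1·D(I2) + 2·EA + U
-558.1 = 1·(+164.4) + 1·(+1613.7) + 1·(+213.6) + 2·(-295.2) + U
U = -558.1 − (+1401.3) = -1959.4 kJ/mol

U = -1959.4 kJ/mol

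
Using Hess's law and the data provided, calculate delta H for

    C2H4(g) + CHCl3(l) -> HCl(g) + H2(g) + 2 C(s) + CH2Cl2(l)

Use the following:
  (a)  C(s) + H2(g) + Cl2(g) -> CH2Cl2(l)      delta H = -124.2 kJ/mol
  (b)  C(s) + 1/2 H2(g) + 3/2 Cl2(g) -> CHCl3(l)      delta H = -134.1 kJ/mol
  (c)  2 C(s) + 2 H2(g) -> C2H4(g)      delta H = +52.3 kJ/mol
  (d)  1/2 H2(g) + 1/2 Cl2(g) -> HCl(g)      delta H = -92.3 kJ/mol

delta H = -134.7 kJ/mol

(a) as written (CH2Cl2(l) already on the product side): -124.2 kJ/mol
(b) reversed (reverse to put CHCl3(l) on the reactant side): +134.1 kJ/mol
(c) reversed (reverse to put C2H4(g) on the reactant side): -52.3 kJ/mol
(d) as written (HCl(g) already on the product side): -92.3 kJ/mol
delta H = (1)·(-124.2) + (-1)·(-134.1) + (-1)·(+52.3) + (1)·(-92.3) = -134.7 kJ/mol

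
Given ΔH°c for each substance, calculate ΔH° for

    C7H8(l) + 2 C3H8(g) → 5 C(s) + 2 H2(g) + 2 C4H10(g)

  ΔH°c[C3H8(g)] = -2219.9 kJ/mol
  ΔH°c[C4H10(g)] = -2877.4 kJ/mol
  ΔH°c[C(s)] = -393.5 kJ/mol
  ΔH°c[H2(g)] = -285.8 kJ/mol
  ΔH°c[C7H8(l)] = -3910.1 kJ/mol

Using ΔH = Σ nΔHc°(reactants) − Σ nΔHc°(products):
= [1·(-3910.1) + 2·(-2219.9)] − [5·(-393.5) + 2·(-285.8) + 2·(-2877.4)]
= -56.0 kJ/mol

ΔH° = -56.0 kJ/mol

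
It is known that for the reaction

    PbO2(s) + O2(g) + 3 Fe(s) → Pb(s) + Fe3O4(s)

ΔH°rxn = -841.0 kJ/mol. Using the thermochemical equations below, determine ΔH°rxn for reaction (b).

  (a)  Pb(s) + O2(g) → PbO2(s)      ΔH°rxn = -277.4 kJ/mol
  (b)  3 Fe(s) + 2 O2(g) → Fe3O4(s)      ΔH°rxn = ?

ΔH°rxn = -1118.4 kJ/mol

(a) reversed: +277.4 kJ/mol
(b) as written: contributes x
-841.0 = (+277.4) + x
x = (-841.0 − (+277.4)) / (1) = -1118.4 kJ/mol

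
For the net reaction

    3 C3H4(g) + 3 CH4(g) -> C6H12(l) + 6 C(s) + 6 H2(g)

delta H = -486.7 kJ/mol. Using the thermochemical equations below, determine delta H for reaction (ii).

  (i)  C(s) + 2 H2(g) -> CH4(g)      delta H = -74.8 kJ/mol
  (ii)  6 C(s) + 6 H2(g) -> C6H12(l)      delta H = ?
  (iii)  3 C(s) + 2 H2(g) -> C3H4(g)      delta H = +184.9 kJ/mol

(i) reversed and × 3: (-3)·(-74.8) = +224.4 kJ/mol
(ii) as written: contributes x
(iii) reversed and × 3: (-3)·(+184.9) = -554.7 kJ/mol
-486.7 = (+224.4) + (-554.7) + x
x = (-486.7 − (-330.3)) / (1) = -156.4 kJ/mol

delta H = -156.4 kJ/mol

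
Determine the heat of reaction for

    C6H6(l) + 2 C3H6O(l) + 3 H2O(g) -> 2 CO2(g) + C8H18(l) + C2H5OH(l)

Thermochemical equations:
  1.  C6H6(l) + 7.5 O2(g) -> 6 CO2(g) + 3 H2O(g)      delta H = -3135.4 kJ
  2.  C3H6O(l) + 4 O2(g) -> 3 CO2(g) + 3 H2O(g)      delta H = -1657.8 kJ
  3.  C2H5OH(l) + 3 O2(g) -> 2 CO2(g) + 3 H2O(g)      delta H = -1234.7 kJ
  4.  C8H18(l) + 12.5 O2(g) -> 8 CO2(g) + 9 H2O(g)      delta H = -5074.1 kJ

delta H = -142.2 kJ

eq. 1 as written (C6H6(l) already on the reactant side): -3135.4 kJ
eq. 2 × 2 (scale by 2 for the 2 C3H6O(l)): (2)·(-1657.8) = -3315.6 kJ
eq. 3 reversed (reverse to put C2H5OH(l) on the product side): +1234.7 kJ
eq. 4 reversed (reverse to put C8H18(l) on the product side): +5074.1 kJ
By Hess's law, delta H = (1)·(-3135.4) + (2)·(-1657.8) + (-1)·(-1234.7) + (-1)·(-5074.1) = -142.2 kJ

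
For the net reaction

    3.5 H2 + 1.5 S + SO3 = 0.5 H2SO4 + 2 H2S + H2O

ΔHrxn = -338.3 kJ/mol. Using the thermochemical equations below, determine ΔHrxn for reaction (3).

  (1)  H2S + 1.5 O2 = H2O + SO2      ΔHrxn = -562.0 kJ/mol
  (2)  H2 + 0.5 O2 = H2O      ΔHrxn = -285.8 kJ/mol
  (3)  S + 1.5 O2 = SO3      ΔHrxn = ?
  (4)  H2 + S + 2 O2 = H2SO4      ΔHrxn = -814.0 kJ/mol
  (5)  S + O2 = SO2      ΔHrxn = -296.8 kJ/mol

ΔHrxn = -395.7 kJ/mol

(1) reversed and × 2: (-2)·(-562.0) = +1124.0 kJ/mol
(2) × 3: (3)·(-285.8) = -857.4 kJ/mol
(3) reversed: contributes −x
(4) × 1/2: (1/2)·(-814.0) = -407.0 kJ/mol
(5) × 2: (2)·(-296.8) = -593.6 kJ/mol
-338.3 = (+1124.0) + (-857.4) + (-407.0) + (-593.6) − x
x = (-338.3 − (-734.0)) / (-1) = -395.7 kJ/mol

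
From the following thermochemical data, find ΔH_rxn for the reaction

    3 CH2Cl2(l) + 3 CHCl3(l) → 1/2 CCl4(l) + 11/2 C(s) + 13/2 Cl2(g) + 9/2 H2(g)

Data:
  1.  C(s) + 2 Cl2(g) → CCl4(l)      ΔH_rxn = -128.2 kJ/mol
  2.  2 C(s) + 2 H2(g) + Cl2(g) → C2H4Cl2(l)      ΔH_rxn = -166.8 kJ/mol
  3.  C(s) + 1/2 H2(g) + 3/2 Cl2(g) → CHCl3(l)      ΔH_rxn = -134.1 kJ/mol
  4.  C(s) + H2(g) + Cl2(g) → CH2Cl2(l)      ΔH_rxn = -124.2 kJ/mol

ΔH_rxn = 710.8 kJ/mol

eq. 1 × 1/2: (1/2)·(-128.2) = -64.1 kJ/mol
eq. 2: not needed.
eq. 3 reversed and × 3: (-3)·(-134.1) = +402.3 kJ/mol
eq. 4 reversed and × 3: (-3)·(-124.2) = +372.6 kJ/mol
ΔH_rxn = (-64.1) + (+402.3) + (+372.6) = 710.8 kJ/mol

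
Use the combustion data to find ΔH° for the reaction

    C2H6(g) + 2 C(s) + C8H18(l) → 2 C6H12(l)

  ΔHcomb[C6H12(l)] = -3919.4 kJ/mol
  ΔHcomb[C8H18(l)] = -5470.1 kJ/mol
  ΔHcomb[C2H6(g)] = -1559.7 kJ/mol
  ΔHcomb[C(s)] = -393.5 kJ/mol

With combustion enthalpies, reactants minus products:
= [1·(-1559.7) + 2·(-393.5) + 1·(-5470.1)] − [2·(-3919.4)]
= 22.0 kJ/mol

ΔH° = 22.0 kJ/mol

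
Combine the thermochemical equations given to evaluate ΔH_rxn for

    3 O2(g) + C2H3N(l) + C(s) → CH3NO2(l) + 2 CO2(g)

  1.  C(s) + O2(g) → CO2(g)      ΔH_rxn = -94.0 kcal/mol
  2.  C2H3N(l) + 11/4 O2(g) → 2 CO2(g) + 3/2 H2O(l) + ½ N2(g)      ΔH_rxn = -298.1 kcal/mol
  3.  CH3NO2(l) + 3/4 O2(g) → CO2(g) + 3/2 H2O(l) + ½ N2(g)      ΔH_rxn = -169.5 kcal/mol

eq. 1 as written: -94.0 kcal/mol
eq. 2 as written: -298.1 kcal/mol
eq. 3 reversed: +169.5 kcal/mol
By Hess's law, ΔH_rxn = (-94.0) + (-298.1) + (+169.5) = -222.6 kcal/mol

ΔH_rxn = -222.6 kcal/mol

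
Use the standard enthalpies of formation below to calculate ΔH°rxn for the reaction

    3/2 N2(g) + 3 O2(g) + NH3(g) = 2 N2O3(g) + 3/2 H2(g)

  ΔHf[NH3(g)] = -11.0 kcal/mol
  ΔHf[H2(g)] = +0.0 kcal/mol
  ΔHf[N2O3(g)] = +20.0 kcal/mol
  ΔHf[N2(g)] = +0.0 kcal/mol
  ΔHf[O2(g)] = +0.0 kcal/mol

ΔH°rxn = Σ nΔHf°(products) − Σ nΔHf°(reactants).
Products: 2·(+20.0) + 3/2·(+0.0) = +40.0
Reactants: 3/2·(+0.0) + 3·(+0.0) + 1·(-11.0) = -11.0
ΔH°rxn = (+40.0) − (-11.0) = 51.0 kcal/mol

ΔH°rxn = 51.0 kcal/mol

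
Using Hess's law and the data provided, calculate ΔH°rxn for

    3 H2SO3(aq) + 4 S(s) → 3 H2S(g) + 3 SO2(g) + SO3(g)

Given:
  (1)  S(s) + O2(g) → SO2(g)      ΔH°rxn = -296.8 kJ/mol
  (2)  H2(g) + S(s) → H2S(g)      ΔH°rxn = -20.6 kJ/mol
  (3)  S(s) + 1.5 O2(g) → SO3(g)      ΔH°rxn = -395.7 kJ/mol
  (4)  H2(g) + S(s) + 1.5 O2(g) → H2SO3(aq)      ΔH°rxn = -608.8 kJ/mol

(1) × 3: (3)·(-296.8) = -890.4 kJ/mol
(2) × 3: (3)·(-20.6) = -61.8 kJ/mol
(3) as written: -395.7 kJ/mol
(4) reversed and × 3: (-3)·(-608.8) = +1826.4 kJ/mol
ΔH°rxn = (-890.4) + (-61.8) + (-395.7) + (+1826.4) = 478.5 kJ/mol

ΔH°rxn = 478.5 kJ/mol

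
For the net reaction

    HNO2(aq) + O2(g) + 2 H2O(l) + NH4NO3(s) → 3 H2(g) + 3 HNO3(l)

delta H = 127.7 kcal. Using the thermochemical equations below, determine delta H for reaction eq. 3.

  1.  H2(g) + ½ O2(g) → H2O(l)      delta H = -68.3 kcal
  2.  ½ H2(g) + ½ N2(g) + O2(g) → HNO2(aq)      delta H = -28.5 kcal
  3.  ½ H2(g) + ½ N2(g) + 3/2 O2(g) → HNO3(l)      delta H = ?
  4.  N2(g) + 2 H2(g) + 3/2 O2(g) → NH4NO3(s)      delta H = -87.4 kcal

eq. 1 reversed and × 2 (H2O(l) must end up as a reactant; ×2 to match 2 H2O(l) in the target): (-2)·(-68.3) = +136.6 kcal
eq. 2 reversed (reverse to put HNO2(aq) on the reactant side): +28.5 kcal
eq. 3 × 3 (×3 to match 3 HNO3(l) in the target): contributes 3·x
eq. 4 reversed (NH4NO3(s) must end up as a reactant): +87.4 kcal
+127.7 = (+136.6) + (+28.5) + (+87.4) + 3·x
x = (+127.7 − (+252.5)) / (3) = -41.6 kcal

delta H = -41.6 kcal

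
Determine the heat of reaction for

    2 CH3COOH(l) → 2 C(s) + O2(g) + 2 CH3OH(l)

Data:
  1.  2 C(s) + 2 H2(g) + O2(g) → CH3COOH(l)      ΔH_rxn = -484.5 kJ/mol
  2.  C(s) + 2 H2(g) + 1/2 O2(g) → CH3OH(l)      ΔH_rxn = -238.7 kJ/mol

eq. 1 reversed and × 2: (-2)·(-484.5) = +969.0 kJ/mol
eq. 2 × 2: (2)·(-238.7) = -477.4 kJ/mol
ΔH_rxn = (+969.0) + (-477.4) = 491.6 kJ/mol

ΔH_rxn = 491.6 kJ/mol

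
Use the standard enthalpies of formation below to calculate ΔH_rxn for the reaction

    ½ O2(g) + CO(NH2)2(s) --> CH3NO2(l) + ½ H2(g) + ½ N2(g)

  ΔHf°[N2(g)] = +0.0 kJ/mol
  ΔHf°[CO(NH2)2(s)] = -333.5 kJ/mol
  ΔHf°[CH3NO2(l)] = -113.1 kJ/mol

Products: 1·(-113.1) + 1/2·(+0.0) + 1/2·(+0.0) = -113.1
Reactants: 1/2·(+0.0) + 1·(-333.5) = -333.5
ΔH_rxn = (-113.1) − (-333.5) = 220.4 kJ/mol

ΔH_rxn = 220.4 kJ/mol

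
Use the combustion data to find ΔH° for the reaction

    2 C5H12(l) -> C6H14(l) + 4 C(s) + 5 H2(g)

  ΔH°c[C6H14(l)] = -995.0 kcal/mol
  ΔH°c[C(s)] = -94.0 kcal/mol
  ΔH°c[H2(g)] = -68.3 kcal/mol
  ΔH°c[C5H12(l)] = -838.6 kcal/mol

ΔH° = 35.3 kcal/mol

With combustion enthalpies, reactants minus products:
= [2·(-838.6)] − [1·(-995.0) + 4·(-94.0) + 5·(-68.3)]
= 35.3 kcal/mol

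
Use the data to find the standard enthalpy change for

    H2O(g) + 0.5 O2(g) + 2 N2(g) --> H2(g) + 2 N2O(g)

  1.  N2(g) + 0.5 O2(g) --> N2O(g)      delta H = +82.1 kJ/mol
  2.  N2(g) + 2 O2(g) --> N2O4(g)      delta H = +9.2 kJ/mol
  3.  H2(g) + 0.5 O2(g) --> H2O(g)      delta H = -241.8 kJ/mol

delta H = 406.0 kJ/mol

eq. 1 × 2: (2)·(+82.1) = +164.2 kJ/mol
eq. 2: not needed.
eq. 3 reversed: +241.8 kJ/mol
Since enthalpy is a state function, delta H = (+164.2) + (+241.8) = 406.0 kJ/mol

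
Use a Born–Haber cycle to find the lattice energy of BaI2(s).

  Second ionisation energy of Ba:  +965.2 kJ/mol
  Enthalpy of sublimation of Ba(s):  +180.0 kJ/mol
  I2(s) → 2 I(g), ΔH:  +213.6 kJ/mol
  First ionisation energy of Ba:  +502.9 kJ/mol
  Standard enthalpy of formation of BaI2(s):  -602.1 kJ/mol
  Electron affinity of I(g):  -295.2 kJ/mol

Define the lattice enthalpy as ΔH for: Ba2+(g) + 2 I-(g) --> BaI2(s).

U = -1873.4 kJ/mol

ΔHf° = 1·ΔHsub + 1·(ΣIE) + 1·D(I2) + 2·EA + U
-602.1 = 1·(+180.0) + 1·(+1468.1) + 1·(+213.6) + 2·(-295.2) + U
U = -602.1 − (+1271.3) = -1873.4 kJ/mol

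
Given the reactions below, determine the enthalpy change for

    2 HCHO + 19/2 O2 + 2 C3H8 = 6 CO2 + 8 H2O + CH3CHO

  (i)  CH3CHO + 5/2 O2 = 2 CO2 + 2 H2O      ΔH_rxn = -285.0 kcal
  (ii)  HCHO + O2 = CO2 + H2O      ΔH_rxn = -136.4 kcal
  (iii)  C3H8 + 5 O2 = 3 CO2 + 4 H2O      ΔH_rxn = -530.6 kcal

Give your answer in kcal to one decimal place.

ΔH_rxn = -1049.0 kcal

(i) reversed: +285.0 kcal
(ii) × 2: (2)·(-136.4) = -272.8 kcal
(iii) × 2: (2)·(-530.6) = -1061.2 kcal
ΔH_rxn = (+285.0) + (-272.8) + (-1061.2) = -1049.0 kcal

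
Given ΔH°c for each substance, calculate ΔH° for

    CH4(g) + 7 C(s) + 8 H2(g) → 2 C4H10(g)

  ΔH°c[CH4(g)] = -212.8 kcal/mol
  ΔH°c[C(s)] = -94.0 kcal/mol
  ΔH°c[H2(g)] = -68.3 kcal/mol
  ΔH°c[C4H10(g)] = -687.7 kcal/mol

ΔH° = -41.8 kcal/mol

Using ΔH = Σ nΔHc°(reactants) − Σ nΔHc°(products):
= [1·(-212.8) + 7·(-94.0) + 8·(-68.3)] − [2·(-687.7)]
= -41.8 kcal/mol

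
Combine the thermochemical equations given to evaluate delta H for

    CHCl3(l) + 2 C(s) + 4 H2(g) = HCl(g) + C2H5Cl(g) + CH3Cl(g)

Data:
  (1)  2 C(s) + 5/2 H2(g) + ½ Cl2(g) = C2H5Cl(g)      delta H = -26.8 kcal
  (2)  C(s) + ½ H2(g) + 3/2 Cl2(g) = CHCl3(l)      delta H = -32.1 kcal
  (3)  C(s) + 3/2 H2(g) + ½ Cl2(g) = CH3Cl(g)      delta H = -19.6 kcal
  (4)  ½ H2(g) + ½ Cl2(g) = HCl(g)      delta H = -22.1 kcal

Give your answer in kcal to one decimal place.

(1) as written (C2H5Cl(g) already on the product side): -26.8 kcal
(2) reversed (reverse to put CHCl3(l) on the reactant side): +32.1 kcal
(3) as written (CH3Cl(g) already on the product side): -19.6 kcal
(4) as written (HCl(g) already on the product side): -22.1 kcal
Combining the equations, delta H = (1)·(-26.8) + (-1)·(-32.1) + (1)·(-19.6) + (1)·(-22.1) = -36.4 kcal

delta H = -36.4 kcal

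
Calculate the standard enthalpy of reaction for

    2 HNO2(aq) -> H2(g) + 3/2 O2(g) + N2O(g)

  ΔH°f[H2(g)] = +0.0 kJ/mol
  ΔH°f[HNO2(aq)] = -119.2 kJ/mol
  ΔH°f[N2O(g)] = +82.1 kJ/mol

ΔH°rxn = Σ nΔHf°(products) − Σ nΔHf°(reactants).
Products: 1·(+0.0) + 3/2·(+0.0) + 1·(+82.1) = +82.1
Reactants: 2·(-119.2) = -238.4
ΔH°rxn = (+82.1) − (-238.4) = 320.5 kJ/mol

ΔH°rxn = 320.5 kJ/mol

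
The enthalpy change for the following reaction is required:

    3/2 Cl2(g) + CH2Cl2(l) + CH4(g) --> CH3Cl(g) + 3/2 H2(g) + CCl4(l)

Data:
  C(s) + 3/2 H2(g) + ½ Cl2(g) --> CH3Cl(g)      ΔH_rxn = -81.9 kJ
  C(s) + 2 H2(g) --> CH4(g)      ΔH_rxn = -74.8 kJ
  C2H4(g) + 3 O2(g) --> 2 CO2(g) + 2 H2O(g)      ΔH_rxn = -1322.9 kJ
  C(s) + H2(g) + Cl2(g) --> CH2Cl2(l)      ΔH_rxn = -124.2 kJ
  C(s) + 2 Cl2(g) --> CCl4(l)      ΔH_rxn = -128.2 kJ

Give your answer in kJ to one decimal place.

ΔH_rxn = -11.1 kJ

equation 1 as written: -81.9 kJ
equation 2 reversed: +74.8 kJ
equation 3: not needed.
equation 4 reversed: +124.2 kJ
equation 5 as written: -128.2 kJ
By Hess's law, ΔH_rxn = (1)·(-81.9) + (-1)·(-74.8) + (-1)·(-124.2) + (1)·(-128.2) = -11.1 kJ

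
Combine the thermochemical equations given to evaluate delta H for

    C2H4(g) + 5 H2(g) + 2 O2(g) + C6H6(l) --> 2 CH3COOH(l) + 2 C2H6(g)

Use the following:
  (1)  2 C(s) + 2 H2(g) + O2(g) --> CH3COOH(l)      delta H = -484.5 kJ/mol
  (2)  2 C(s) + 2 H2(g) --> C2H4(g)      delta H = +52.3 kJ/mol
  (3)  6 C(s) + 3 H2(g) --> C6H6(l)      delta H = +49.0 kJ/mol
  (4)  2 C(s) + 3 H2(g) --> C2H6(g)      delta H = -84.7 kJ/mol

delta H = -1239.7 kJ/mol

(1) × 2: (2)·(-484.5) = -969.0 kJ/mol
(2) reversed: -52.3 kJ/mol
(3) reversed: -49.0 kJ/mol
(4) × 2: (2)·(-84.7) = -169.4 kJ/mol
By Hess's law, delta H = (2)·(-484.5) + (-1)·(+52.3) + (-1)·(+49.0) + (2)·(-84.7) = -1239.7 kJ/mol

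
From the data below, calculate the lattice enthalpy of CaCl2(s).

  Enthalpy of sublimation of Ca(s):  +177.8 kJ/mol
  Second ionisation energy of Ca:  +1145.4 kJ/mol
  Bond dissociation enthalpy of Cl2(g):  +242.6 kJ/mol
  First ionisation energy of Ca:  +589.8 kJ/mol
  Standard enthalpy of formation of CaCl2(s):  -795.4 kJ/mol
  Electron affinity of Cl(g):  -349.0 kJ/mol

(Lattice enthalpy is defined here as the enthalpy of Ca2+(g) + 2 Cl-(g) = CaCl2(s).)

U = -2253.0 kJ/mol

ΔHf° = 1·ΔHsub + 1·(ΣIE) + 1·D(Cl2) + 2·EA + U
-795.4 = 1·(+177.8) + 1·(+1735.2) + 1·(+242.6) + 2·(-349.0) + U
U = -795.4 − (+1457.6) = -2253.0 kJ/mol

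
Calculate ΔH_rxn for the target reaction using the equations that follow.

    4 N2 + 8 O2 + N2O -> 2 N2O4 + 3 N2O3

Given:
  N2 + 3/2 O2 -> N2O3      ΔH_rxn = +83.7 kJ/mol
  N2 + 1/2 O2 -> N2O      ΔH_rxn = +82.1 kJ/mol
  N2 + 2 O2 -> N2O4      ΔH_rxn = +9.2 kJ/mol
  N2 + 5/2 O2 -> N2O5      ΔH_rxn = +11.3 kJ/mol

equation 1 × 3: (3)·(+83.7) = +251.1 kJ/mol
equation 2 reversed: -82.1 kJ/mol
equation 3 × 2: (2)·(+9.2) = +18.4 kJ/mol
equation 4: not needed.
ΔH_rxn = (3)·(+83.7) + (-1)·(+82.1) + (2)·(+9.2) = 187.4 kJ/mol

ΔH_rxn = 187.4 kJ/mol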